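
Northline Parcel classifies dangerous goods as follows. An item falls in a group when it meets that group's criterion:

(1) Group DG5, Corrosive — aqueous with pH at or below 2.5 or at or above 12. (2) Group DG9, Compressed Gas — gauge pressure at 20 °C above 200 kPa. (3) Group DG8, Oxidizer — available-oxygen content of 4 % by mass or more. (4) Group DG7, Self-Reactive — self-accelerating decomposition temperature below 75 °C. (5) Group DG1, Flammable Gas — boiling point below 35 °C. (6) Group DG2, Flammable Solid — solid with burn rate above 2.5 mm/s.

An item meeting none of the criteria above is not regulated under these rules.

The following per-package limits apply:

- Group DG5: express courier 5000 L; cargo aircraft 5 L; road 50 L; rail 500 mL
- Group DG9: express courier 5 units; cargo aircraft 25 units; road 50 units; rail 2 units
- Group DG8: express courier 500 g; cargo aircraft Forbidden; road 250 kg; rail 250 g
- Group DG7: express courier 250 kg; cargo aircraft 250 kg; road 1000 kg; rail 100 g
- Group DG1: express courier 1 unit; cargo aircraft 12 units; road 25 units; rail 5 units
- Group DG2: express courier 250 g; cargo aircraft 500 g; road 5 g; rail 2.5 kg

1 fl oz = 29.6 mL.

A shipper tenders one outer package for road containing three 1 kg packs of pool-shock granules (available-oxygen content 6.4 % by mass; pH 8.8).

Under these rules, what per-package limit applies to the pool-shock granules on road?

250 kg

With available-oxygen content 6.4 % by mass (≥ 4 % by mass), the pool-shock granules fall in Group DG8.
The road limit for Group DG8 is 250 kg.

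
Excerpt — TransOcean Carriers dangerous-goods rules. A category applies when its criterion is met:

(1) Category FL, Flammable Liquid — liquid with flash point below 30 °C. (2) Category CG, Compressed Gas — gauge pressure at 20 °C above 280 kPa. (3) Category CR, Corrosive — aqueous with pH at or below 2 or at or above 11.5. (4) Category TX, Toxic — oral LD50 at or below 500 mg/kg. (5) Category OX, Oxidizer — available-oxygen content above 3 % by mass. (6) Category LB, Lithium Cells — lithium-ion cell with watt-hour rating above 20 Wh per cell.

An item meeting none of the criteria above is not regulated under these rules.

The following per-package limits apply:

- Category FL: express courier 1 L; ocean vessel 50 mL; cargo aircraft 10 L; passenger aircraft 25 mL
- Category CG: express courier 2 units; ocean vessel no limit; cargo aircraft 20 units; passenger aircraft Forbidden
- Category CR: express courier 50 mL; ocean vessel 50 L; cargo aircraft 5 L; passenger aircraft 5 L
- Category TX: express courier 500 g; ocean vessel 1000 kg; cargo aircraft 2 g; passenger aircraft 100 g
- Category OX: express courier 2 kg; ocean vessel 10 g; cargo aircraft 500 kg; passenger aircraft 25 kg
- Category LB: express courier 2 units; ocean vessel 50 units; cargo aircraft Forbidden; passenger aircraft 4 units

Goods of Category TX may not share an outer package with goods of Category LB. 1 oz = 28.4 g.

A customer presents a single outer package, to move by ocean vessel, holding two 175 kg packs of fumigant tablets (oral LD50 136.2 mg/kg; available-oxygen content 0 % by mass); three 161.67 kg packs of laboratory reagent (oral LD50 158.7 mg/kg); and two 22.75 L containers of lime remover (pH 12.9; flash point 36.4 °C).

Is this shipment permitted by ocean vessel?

With oral LD50 136.2 mg/kg (≤ 500 mg/kg), the fumigant tablets fall in Category TX.
Oral LD50 158.7 mg/kg meets the Category TX criterion (Toxic), so the laboratory reagent is Category TX.
The lime remover has pH 12.9, which is ≥ 11.5, so it is Category CR (Corrosive).
Category TX net quantity: (two 175 kg packs = 350 kg) + (three 161.67 kg packs = 485.01 kg) = 835.01 kg.
835.01 kg ≤ 1000 kg (ocean vessel limit, Category TX) — within limit.
Category CR quantity: two 22.75 L containers = 45.5 L.
That is within the Category CR ocean vessel limit of 50 L.
The segregation rule (Category TX with Category LB) does not apply to Category TX with Category CR.
Every hazard category is within its ocean vessel limit and no segregation rule is violated.

Yes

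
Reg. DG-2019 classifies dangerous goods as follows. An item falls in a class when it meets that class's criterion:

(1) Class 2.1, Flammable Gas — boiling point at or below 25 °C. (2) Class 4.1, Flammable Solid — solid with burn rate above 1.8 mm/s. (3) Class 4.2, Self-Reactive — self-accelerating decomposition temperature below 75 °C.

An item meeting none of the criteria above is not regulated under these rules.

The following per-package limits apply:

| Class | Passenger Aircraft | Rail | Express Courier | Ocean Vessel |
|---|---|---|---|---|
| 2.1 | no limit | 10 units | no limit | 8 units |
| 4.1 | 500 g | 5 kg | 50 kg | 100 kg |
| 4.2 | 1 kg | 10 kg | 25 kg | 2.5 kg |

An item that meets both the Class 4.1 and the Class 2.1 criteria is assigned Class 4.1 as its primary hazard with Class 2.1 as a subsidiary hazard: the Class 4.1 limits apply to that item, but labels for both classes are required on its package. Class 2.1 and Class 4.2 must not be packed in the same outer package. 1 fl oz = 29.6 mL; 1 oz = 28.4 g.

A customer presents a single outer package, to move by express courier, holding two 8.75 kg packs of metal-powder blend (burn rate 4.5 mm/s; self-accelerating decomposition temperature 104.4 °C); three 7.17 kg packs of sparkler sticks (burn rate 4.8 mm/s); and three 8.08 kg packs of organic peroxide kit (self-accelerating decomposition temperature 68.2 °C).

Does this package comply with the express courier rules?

Metal-powder blend: burn rate 4.5 mm/s > 1.8 mm/s → Class 4.1 (Flammable Solid).
With burn rate 4.8 mm/s (> 1.8 mm/s), the sparkler sticks fall in Class 4.1.
Self-accelerating decomposition temperature 68.2 °C meets the Class 4.2 criterion (Self-Reactive), so the organic peroxide kit is Class 4.2.
Total Class 4.1: (two 8.75 kg packs = 17.5 kg) + (three 7.17 kg packs = 21.51 kg) = 39.01 kg.
39.01 kg ≤ 50 kg (express courier limit, Class 4.1) — within limit.
Class 4.2 quantity: three 8.08 kg packs = 24.24 kg.
That is within the Class 4.2 express courier limit of 25 kg.
The segregation rule (Class 2.1 with Class 4.2) does not apply to Class 4.1 with Class 4.2.
Every hazard class is within its express courier limit and no segregation rule is violated.

Yes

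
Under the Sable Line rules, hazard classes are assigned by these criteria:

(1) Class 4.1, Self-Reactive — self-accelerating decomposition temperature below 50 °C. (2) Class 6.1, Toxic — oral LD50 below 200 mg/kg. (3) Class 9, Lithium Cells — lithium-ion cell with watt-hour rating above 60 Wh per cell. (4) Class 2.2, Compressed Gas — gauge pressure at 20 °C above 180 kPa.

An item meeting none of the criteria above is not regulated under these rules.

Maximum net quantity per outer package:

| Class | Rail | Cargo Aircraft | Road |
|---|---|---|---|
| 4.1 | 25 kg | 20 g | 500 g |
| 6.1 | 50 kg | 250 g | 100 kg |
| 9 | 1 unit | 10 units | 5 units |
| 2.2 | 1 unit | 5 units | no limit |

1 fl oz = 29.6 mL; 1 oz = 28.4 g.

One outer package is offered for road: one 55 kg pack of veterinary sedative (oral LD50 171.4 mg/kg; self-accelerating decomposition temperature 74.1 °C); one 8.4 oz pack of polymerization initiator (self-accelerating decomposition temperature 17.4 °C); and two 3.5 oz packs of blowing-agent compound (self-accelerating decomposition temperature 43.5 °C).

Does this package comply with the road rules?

Yes

Oral LD50 171.4 mg/kg meets the Class 6.1 criterion (Toxic), so the veterinary sedative is Class 6.1.
Polymerization initiator: self-accelerating decomposition temperature 17.4 °C < 50 °C → Class 4.1 (Self-Reactive).
Self-accelerating decomposition temperature 43.5 °C meets the Class 4.1 criterion (Self-Reactive), so the blowing-agent compound is Class 4.1.
Total Class 4.1: (one 8.4 oz pack = 238.56 g) + (two 3.5 oz packs = 198.8 g) = 437.36 g.
437.36 g ≤ 500 g (road limit, Class 4.1) — within limit.
Class 6.1 quantity: 55 kg.
55 kg ≤ 100 kg (road limit, Class 6.1) — within limit.
Every hazard class is within its road limit and no segregation rule is violated.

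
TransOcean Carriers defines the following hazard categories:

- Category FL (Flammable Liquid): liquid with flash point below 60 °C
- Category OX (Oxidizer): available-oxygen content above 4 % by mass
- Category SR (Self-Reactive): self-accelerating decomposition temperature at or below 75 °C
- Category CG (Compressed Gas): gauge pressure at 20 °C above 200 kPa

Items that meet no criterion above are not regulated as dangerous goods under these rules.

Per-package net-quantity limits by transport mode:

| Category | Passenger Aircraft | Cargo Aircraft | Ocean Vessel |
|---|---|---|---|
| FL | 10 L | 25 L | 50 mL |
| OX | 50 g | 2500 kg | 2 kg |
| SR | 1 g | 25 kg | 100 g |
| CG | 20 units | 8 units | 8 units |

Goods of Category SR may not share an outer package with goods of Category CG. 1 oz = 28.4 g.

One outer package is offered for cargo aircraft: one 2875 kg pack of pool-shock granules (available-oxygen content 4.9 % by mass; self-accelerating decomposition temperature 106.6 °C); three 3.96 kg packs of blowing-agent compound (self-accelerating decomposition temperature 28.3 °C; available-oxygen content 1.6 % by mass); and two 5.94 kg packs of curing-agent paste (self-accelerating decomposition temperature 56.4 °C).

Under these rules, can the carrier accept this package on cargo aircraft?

No

Available-oxygen content 4.9 % by mass meets the Category OX criterion (Oxidizer), so the pool-shock granules are Category OX.
The blowing-agent compound has self-accelerating decomposition temperature 28.3 °C, which is ≤ 75 °C, so it is Category SR (Self-Reactive).
Curing-agent paste: self-accelerating decomposition temperature 56.4 °C ≤ 75 °C → Category SR (Self-Reactive).
Category OX quantity: 2875 kg.
That exceeds the Category OX cargo aircraft limit of 2500 kg.
Total Category SR: (three 3.96 kg packs = 11.88 kg) + (two 5.94 kg packs = 11.88 kg) = 23.76 kg.
23.76 kg ≤ 25 kg (cargo aircraft limit, Category SR) — within limit.
The segregation rule (Category SR with Category CG) does not apply to Category OX with Category SR.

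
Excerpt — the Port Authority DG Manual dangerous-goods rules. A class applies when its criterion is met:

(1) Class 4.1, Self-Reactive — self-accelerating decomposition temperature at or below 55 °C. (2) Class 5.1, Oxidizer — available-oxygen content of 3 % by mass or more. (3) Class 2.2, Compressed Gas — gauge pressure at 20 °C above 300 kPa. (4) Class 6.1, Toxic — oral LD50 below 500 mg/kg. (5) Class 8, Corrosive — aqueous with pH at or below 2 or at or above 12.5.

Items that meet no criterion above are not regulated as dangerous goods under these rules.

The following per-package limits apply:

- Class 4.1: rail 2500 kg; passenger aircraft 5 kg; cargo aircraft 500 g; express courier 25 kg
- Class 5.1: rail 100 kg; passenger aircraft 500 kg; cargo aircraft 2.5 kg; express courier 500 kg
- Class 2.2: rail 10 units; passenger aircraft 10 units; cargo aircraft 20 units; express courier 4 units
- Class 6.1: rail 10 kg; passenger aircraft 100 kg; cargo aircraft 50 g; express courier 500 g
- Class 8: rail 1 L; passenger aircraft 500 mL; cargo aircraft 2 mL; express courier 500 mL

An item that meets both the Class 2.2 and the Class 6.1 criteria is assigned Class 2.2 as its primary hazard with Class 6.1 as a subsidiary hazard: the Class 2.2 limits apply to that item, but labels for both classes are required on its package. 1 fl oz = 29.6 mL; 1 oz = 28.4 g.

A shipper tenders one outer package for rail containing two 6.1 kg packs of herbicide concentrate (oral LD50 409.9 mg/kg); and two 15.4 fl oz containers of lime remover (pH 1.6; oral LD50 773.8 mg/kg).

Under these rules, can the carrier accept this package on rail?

The herbicide concentrate has oral LD50 409.9 mg/kg, which is < 500 mg/kg, so it is Class 6.1 (Toxic).
With pH 1.6 (≤ 2), the lime remover falls in Class 8.
Class 6.1 quantity: two 6.1 kg packs = 12.2 kg.
12.2 kg exceeds the rail limit of 10 kg for Class 6.1.
Class 8 quantity: two 15.4 fl oz containers = 911.68 mL.
911.68 mL ≤ 1 L (rail limit, Class 8) — within limit.

No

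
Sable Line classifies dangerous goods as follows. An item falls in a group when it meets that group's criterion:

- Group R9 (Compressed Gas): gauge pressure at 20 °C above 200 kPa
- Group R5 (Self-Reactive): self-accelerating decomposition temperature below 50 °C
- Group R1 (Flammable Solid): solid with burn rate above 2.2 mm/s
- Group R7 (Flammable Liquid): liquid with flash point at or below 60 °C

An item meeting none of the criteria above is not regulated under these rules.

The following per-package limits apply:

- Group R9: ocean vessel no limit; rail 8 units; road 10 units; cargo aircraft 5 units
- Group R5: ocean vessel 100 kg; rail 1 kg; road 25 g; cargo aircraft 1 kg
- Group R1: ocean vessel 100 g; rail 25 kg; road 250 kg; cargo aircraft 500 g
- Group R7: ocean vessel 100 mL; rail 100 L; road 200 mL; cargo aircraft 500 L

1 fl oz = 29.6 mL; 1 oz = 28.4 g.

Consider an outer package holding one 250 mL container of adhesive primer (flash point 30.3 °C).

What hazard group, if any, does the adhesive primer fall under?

With flash point 30.3 °C (≤ 60 °C), the adhesive primer falls in Group R7.

Group R7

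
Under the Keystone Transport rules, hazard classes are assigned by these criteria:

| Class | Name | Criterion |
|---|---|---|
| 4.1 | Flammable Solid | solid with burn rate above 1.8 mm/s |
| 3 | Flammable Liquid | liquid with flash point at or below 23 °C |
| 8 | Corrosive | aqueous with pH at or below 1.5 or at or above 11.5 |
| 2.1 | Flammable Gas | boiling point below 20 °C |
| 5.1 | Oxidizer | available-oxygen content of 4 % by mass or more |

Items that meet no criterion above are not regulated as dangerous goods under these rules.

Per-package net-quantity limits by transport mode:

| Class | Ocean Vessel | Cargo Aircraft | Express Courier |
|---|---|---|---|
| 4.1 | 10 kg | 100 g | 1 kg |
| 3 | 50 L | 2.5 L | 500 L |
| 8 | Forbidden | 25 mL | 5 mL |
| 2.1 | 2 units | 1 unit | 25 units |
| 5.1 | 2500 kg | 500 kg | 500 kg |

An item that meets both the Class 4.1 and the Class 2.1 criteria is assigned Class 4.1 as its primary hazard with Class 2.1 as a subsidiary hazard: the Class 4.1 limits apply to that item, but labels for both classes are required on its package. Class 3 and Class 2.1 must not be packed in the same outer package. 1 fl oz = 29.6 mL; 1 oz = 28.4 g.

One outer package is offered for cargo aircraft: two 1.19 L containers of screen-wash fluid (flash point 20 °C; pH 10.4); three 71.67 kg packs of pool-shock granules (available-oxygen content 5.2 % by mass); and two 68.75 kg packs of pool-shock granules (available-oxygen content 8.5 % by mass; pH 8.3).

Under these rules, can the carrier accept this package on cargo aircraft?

Flash point 20 °C meets the Class 3 criterion (Flammable Liquid), so the screen-wash fluid is Class 3.
Available-oxygen content 5.2 % by mass meets the Class 5.1 criterion (Oxidizer), so the pool-shock granules are Class 5.1.
The pool-shock granules have available-oxygen content 8.5 % by mass, which is ≥ 4 % by mass, so they are Class 5.1 (Oxidizer).
Total Class 5.1: (three 71.67 kg packs = 215.01 kg) + (two 68.75 kg packs = 137.5 kg) = 352.51 kg.
That is within the Class 5.1 cargo aircraft limit of 500 kg.
Class 3 quantity: two 1.19 L containers = 2.38 L.
2.38 L is within the cargo aircraft limit of 2.5 L for Class 3.
The segregation rule (Class 3 with Class 2.1) does not apply to Class 5.1 with Class 3.
Every hazard class is within its cargo aircraft limit and no segregation rule is violated.

Yes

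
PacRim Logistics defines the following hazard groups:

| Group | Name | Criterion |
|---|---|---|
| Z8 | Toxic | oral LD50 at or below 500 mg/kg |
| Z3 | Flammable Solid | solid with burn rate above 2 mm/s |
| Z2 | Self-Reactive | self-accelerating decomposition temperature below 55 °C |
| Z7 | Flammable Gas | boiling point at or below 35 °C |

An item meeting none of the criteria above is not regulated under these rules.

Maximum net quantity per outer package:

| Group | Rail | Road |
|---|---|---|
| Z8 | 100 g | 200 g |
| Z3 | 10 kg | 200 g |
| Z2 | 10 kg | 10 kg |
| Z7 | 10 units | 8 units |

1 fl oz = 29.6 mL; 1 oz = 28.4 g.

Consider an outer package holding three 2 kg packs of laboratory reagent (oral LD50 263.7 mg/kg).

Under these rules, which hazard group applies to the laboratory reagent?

With oral LD50 263.7 mg/kg (≤ 500 mg/kg), the laboratory reagent falls in Group Z8.

Group Z8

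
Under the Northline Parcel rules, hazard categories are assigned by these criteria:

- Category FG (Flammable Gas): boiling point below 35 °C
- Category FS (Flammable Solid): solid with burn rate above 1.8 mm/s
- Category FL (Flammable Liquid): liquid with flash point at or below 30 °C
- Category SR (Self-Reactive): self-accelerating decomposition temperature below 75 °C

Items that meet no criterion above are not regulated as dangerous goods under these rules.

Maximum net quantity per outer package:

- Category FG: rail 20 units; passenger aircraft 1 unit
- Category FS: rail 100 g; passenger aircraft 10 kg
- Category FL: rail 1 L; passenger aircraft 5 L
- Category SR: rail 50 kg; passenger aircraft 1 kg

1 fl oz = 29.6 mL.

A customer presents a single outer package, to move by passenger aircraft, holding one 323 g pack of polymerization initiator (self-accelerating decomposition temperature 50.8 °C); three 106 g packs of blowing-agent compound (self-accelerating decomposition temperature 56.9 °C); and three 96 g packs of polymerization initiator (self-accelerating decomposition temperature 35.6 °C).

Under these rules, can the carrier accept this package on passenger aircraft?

With self-accelerating decomposition temperature 50.8 °C (< 75 °C), the polymerization initiator falls in Category SR.
Self-accelerating decomposition temperature 56.9 °C meets the Category SR criterion (Self-Reactive), so the blowing-agent compound is Category SR.
With self-accelerating decomposition temperature 35.6 °C (< 75 °C), the polymerization initiator falls in Category SR.
Total Category SR: 323 g + (three 106 g packs = 318 g) + (three 96 g packs = 288 g) = 929 g.
929 g is within the passenger aircraft limit of 1 kg for Category SR.

Yes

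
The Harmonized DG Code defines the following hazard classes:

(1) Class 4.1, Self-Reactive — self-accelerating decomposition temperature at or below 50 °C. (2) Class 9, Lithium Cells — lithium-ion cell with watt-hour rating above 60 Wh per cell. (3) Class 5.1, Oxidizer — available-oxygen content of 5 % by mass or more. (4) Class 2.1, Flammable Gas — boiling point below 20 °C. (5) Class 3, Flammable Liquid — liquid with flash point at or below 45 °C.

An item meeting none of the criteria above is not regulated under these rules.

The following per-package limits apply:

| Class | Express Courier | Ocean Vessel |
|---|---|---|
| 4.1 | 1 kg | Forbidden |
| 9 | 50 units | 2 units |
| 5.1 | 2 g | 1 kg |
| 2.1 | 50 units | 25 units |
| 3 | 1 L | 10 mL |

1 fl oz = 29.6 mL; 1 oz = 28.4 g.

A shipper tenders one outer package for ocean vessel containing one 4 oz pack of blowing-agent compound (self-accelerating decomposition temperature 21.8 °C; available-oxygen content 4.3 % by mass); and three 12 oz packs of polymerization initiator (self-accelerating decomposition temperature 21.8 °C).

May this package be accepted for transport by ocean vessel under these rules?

With self-accelerating decomposition temperature 21.8 °C (≤ 50 °C), the blowing-agent compound falls in Class 4.1.
Polymerization initiator: self-accelerating decomposition temperature 21.8 °C ≤ 50 °C → Class 4.1 (Self-Reactive).
Total Class 4.1: (one 4 oz pack = 113.6 g) + (three 12 oz packs = 1022.4 g) = 1.136 kg.
By ocean vessel, Class 4.1 is Forbidden regardless of quantity.

No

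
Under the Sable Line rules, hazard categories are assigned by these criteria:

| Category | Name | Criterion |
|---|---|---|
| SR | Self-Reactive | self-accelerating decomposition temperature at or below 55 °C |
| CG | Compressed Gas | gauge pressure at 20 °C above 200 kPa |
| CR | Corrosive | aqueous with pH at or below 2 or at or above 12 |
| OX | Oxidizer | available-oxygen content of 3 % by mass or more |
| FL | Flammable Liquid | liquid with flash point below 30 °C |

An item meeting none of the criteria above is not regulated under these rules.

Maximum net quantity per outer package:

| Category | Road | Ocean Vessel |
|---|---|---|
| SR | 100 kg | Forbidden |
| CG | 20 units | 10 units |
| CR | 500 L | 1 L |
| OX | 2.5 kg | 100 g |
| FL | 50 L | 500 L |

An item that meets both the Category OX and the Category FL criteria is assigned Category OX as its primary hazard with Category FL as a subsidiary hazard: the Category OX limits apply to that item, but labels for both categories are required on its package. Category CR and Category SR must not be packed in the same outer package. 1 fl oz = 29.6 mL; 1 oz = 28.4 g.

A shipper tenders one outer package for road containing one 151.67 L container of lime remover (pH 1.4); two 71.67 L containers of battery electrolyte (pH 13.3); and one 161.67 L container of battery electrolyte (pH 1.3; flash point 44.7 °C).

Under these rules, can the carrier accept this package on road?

pH 1.4 meets the Category CR criterion (Corrosive), so the lime remover is Category CR.
With pH 13.3 (≥ 12), the battery electrolyte falls in Category CR.
pH 1.3 meets the Category CR criterion (Corrosive), so the battery electrolyte is Category CR.
Total Category CR: 151.67 L + (two 71.67 L containers = 143.34 L) + 161.67 L = 456.68 L.
456.68 L is within the road limit of 500 L for Category CR.

Yes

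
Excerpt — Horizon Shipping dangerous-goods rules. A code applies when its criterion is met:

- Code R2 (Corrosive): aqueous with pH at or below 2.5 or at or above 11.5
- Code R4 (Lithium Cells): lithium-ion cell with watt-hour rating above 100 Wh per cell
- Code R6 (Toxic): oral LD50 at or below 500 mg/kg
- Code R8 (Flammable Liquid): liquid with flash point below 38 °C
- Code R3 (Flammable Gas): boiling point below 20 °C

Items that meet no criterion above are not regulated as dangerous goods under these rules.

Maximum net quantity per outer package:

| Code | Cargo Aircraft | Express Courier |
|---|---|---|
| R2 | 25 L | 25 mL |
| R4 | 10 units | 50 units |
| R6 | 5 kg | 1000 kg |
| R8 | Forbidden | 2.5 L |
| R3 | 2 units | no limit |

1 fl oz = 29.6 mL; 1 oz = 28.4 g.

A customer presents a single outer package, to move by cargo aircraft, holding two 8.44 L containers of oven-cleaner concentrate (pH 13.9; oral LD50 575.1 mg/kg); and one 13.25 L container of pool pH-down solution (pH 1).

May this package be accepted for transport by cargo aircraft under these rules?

No

The oven-cleaner concentrate has pH 13.9, which is ≥ 11.5, so it is Code R2 (Corrosive).
The pool pH-down solution has pH 1, which is ≤ 2.5, so it is Code R2 (Corrosive).
Total Code R2: (two 8.44 L containers = 16.88 L) + 13.25 L = 30.13 L.
30.13 L > 25 L (cargo aircraft limit, Code R2) — over the limit.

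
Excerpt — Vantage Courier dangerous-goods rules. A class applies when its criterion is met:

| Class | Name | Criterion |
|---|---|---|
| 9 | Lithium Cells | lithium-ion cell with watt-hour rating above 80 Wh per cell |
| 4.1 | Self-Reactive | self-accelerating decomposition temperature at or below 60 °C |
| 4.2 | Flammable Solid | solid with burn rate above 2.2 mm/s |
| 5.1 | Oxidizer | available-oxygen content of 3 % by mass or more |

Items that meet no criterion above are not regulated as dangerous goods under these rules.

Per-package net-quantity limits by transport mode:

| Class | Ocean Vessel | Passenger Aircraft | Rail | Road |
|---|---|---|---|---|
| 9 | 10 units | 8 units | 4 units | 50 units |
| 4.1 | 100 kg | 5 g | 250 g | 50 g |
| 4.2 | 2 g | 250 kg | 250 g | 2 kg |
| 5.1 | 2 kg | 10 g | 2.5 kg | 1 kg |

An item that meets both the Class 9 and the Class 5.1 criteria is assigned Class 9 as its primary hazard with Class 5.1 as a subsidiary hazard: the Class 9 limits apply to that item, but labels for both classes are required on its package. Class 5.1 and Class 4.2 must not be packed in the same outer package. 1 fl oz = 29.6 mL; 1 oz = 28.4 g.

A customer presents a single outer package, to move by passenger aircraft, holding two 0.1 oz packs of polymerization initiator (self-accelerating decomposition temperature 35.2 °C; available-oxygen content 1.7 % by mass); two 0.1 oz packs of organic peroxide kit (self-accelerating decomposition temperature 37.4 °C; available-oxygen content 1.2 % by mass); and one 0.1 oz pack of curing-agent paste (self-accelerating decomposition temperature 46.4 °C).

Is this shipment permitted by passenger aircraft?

No

Polymerization initiator: self-accelerating decomposition temperature 35.2 °C ≤ 60 °C → Class 4.1 (Self-Reactive).
Self-accelerating decomposition temperature 37.4 °C meets the Class 4.1 criterion (Self-Reactive), so the organic peroxide kit is Class 4.1.
Self-accelerating decomposition temperature 46.4 °C meets the Class 4.1 criterion (Self-Reactive), so the curing-agent paste is Class 4.1.
Total Class 4.1: (two 0.1 oz packs = 5.68 g) + (two 0.1 oz packs = 5.68 g) + (one 0.1 oz pack = 2.84 g) = 14.2 g.
That exceeds the Class 4.1 passenger aircraft limit of 5 g.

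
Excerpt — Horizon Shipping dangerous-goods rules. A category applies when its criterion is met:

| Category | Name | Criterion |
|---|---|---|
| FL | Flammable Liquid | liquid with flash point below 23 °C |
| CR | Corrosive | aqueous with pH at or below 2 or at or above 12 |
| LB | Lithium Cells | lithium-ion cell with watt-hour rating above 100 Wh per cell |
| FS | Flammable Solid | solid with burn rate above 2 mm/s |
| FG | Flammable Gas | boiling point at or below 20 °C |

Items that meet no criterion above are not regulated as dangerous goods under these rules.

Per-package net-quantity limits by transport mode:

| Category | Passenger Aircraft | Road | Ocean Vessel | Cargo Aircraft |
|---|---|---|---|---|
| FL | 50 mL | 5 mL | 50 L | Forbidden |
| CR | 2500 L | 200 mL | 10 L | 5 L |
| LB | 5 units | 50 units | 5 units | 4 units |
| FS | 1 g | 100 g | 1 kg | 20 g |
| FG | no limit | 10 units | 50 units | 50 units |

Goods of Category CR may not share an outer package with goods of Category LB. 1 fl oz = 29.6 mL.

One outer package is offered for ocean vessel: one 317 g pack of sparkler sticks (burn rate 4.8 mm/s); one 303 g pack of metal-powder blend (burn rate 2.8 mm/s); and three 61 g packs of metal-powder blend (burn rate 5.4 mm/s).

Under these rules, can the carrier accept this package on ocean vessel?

With burn rate 4.8 mm/s (> 2 mm/s), the sparkler sticks fall in Category FS.
The metal-powder blend has burn rate 2.8 mm/s, which is > 2 mm/s, so it is Category FS (Flammable Solid).
Burn rate 5.4 mm/s meets the Category FS criterion (Flammable Solid), so the metal-powder blend is Category FS.
Category FS net quantity: 317 g + 303 g + (three 61 g packs = 183 g) = 803 g.
803 g is within the ocean vessel limit of 1 kg for Category FS.

Yes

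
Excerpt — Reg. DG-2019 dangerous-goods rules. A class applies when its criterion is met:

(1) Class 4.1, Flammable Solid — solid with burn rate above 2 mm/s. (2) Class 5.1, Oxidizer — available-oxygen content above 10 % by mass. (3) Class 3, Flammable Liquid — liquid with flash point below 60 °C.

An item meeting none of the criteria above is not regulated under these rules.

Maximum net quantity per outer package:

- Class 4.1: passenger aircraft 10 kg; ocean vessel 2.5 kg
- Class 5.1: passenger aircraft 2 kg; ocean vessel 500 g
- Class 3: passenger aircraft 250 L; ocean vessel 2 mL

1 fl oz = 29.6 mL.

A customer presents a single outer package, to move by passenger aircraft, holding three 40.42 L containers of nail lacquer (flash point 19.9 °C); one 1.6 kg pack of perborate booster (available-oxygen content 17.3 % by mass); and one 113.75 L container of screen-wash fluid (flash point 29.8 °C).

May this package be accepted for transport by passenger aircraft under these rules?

With flash point 19.9 °C (< 60 °C), the nail lacquer falls in Class 3.
With available-oxygen content 17.3 % by mass (> 10 % by mass), the perborate booster falls in Class 5.1.
With flash point 29.8 °C (< 60 °C), the screen-wash fluid falls in Class 3.
Class 3 net quantity: (three 40.42 L containers = 121.26 L) + 113.75 L = 235.01 L.
235.01 L ≤ 250 L (passenger aircraft limit, Class 3) — within limit.
Class 5.1 quantity: 1.6 kg.
1.6 kg ≤ 2 kg (passenger aircraft limit, Class 5.1) — within limit.
Every hazard class is within its passenger aircraft limit and no segregation rule is violated.

Yes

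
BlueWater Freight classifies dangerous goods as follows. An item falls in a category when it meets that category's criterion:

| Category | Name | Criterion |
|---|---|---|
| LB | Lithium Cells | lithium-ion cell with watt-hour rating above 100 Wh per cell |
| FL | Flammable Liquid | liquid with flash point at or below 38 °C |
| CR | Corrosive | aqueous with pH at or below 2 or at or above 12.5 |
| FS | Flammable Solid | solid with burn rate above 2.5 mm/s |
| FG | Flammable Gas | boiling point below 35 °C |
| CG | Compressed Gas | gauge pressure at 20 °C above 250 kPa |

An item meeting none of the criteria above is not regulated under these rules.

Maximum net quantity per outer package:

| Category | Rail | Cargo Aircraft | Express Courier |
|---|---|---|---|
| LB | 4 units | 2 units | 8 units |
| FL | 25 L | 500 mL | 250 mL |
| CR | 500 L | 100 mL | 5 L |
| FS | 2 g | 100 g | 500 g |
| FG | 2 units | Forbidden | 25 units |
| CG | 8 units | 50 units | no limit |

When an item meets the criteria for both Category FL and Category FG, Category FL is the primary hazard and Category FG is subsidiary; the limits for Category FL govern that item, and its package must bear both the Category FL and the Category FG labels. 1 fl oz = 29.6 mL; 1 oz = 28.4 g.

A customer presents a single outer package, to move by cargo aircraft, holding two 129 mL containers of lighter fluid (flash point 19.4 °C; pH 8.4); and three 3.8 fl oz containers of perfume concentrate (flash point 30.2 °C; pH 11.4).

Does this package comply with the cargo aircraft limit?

No

Flash point 19.4 °C meets the Category FL criterion (Flammable Liquid), so the lighter fluid is Category FL.
The perfume concentrate has flash point 30.2 °C, which is ≤ 38 °C, so it is Category FL (Flammable Liquid).
Category FL net quantity: (two 129 mL containers = 258 mL) + (three 3.8 fl oz containers = 337.44 mL) = 595.44 mL.
595.44 mL exceeds the cargo aircraft limit of 500 mL for Category FL.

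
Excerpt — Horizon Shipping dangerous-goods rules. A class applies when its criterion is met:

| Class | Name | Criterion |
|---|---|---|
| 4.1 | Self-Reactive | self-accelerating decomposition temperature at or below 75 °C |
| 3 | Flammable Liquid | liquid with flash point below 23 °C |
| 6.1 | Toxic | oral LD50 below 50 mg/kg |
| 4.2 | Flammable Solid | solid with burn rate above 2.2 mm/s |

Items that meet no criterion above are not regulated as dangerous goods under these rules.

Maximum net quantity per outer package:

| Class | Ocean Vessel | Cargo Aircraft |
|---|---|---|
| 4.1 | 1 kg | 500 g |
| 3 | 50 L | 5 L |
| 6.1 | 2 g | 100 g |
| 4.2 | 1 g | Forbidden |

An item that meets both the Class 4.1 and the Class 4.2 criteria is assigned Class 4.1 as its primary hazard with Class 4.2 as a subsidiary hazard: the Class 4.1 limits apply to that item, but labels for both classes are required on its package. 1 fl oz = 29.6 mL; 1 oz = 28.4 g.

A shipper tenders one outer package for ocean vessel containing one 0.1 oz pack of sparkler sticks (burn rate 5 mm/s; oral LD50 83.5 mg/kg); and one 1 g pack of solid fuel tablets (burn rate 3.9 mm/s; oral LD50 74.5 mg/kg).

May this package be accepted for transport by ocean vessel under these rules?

With burn rate 5 mm/s (> 2.2 mm/s), the sparkler sticks fall in Class 4.2.
Burn rate 3.9 mm/s meets the Class 4.2 criterion (Flammable Solid), so the solid fuel tablets are Class 4.2.
Total Class 4.2: (one 0.1 oz pack = 2.84 g) + 1 g = 3.84 g.
3.84 g exceeds the ocean vessel limit of 1 g for Class 4.2.

No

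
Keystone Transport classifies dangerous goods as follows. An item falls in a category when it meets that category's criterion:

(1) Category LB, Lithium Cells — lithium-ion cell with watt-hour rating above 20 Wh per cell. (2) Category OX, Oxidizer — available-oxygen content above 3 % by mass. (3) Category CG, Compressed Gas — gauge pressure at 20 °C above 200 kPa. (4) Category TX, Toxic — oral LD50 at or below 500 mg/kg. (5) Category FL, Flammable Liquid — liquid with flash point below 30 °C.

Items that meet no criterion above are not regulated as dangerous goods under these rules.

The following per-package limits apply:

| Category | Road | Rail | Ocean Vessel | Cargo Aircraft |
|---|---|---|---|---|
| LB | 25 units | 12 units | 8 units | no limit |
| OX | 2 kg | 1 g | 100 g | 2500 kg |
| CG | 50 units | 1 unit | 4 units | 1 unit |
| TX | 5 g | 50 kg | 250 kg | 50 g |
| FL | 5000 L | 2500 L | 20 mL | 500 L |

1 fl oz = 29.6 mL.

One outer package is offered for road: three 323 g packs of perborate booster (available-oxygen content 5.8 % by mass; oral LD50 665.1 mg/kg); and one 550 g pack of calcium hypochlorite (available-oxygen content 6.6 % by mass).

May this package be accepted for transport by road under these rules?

Yes

Available-oxygen content 5.8 % by mass meets the Category OX criterion (Oxidizer), so the perborate booster is Category OX.
Available-oxygen content 6.6 % by mass meets the Category OX criterion (Oxidizer), so the calcium hypochlorite is Category OX.
Category OX net quantity: (three 323 g packs = 969 g) + 550 g = 1.519 kg.
1.519 kg ≤ 2 kg (road limit, Category OX) — within limit.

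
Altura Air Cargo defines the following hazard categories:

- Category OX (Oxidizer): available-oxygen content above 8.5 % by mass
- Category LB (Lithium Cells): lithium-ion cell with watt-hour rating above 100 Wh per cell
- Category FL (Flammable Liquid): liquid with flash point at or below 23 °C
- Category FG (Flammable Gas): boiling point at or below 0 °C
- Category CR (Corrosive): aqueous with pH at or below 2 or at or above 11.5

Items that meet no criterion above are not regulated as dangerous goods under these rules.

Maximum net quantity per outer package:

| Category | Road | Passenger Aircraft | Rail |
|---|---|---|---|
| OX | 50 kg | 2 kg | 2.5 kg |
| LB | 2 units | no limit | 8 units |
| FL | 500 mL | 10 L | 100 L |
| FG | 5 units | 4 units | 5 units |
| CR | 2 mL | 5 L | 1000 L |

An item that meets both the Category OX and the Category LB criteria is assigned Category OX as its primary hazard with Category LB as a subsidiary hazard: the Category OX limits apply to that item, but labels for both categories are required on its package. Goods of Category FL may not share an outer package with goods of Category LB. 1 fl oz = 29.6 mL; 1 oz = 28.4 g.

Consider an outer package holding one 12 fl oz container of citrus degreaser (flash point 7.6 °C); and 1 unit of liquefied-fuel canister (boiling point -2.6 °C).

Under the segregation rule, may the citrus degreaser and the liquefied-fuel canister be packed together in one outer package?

Yes

With flash point 7.6 °C (≤ 23 °C), the citrus degreaser falls in Category FL.
Liquefied-fuel canister: boiling point -2.6 °C ≤ 0 °C → Category FG (Flammable Gas).
No segregation rule bars Category FL with Category FG.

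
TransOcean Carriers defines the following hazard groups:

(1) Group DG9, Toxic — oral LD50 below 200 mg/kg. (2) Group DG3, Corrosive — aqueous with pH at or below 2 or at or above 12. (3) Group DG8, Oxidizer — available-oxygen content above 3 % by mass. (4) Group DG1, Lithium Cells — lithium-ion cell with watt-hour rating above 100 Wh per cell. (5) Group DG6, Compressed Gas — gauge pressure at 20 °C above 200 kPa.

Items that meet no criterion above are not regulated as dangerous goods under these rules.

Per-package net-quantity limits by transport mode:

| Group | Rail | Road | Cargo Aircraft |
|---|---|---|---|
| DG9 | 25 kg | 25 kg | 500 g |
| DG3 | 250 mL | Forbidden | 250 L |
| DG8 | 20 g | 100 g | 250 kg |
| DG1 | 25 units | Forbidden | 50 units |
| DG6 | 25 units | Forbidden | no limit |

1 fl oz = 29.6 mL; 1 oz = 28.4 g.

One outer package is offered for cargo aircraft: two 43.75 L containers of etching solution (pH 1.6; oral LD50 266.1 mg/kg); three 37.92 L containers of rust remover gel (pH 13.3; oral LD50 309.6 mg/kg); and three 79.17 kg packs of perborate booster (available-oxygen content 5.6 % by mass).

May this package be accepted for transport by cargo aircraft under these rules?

Yes

The etching solution has pH 1.6, which is ≤ 2, so it is Group DG3 (Corrosive).
With pH 13.3 (≥ 12), the rust remover gel falls in Group DG3.
Available-oxygen content 5.6 % by mass meets the Group DG8 criterion (Oxidizer), so the perborate booster is Group DG8.
Group DG3 net quantity: (two 43.75 L containers = 87.5 L) + (three 37.92 L containers = 113.76 L) = 201.26 L.
201.26 L is within the cargo aircraft limit of 250 L for Group DG3.
Group DG8 quantity: three 79.17 kg packs = 237.51 kg.
237.51 kg ≤ 250 kg (cargo aircraft limit, Group DG8) — within limit.
Every hazard group is within its cargo aircraft limit and no segregation rule is violated.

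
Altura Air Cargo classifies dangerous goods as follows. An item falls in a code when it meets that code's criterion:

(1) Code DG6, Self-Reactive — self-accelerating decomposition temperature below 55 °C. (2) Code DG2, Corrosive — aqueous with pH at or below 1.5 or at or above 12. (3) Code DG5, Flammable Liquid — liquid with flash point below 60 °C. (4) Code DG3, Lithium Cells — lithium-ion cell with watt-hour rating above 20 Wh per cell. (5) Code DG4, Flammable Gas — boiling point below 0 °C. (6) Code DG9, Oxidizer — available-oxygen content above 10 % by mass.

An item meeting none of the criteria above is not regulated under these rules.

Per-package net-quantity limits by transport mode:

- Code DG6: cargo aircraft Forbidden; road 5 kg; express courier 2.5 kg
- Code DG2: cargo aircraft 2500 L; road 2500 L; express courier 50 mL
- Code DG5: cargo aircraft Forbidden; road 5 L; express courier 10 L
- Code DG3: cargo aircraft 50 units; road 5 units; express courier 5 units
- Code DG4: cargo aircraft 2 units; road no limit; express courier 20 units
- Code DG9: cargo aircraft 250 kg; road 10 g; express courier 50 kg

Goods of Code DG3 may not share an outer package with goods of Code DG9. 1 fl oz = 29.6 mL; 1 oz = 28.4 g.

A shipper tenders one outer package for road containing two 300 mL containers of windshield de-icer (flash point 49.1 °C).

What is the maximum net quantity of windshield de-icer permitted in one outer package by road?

5 L

The windshield de-icer has flash point 49.1 °C, which is < 60 °C, so it is Code DG5 (Flammable Liquid).
The road limit for Code DG5 is 5 L.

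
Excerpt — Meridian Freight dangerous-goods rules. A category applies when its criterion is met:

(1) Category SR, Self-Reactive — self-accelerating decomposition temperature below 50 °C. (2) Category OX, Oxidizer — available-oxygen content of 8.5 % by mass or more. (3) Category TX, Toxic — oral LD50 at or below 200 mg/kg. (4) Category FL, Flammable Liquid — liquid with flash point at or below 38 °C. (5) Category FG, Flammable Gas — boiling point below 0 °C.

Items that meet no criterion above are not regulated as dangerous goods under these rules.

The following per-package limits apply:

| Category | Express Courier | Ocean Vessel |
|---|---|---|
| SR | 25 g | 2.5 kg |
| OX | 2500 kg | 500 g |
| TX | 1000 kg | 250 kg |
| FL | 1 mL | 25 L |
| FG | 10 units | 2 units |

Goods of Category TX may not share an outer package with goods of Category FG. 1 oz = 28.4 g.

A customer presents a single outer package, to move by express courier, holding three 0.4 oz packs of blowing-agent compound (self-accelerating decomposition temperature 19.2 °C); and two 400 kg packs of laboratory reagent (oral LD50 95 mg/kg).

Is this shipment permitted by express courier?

No

The blowing-agent compound has self-accelerating decomposition temperature 19.2 °C, which is < 50 °C, so it is Category SR (Self-Reactive).
Oral LD50 95 mg/kg meets the Category TX criterion (Toxic), so the laboratory reagent is Category TX.
Category TX quantity: two 400 kg packs = 800 kg.
800 kg ≤ 1000 kg (express courier limit, Category TX) — within limit.
Category SR quantity: three 0.4 oz packs = 34.08 g.
34.08 g > 25 g (express courier limit, Category SR) — over the limit.
The segregation rule (Category TX with Category FG) does not apply to Category TX with Category SR.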